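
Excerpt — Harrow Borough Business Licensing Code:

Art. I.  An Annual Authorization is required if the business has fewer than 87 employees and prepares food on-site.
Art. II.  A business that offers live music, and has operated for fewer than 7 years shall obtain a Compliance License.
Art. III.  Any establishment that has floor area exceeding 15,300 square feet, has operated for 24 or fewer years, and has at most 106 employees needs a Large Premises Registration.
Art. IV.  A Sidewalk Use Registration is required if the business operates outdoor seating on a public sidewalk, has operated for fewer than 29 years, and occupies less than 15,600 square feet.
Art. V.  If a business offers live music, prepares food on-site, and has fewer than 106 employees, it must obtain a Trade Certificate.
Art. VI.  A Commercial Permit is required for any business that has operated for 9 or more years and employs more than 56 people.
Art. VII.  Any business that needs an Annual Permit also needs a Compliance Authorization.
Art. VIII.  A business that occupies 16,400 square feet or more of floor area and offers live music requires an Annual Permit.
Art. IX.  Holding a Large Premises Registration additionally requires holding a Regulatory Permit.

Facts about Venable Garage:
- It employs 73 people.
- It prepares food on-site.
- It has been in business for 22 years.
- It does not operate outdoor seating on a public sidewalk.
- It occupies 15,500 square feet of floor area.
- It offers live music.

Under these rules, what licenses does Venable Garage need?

Annual Authorization, Commercial Permit, Large Premises Registration, Regulatory Permit, Trade Certificate

Art. I. employees 73 < 87; prepares food on-site → Annual Authorization required.
Art. II. offers live music; years in business 22 ≥ 7 → Compliance License not required.
Art. III. floor area 15,500 square feet > 15,300 square feet; years in business 22 ≤ 24; employees 73 ≤ 106 → Large Premises Registration required.
Art. IV. does not operate outdoor seating on a public sidewalk; years in business 22 < 29; floor area 15,500 square feet < 15,600 square feet → Sidewalk Use Registration not required.
Art. V. offers live music; prepares food on-site; employees 73 < 106 → Trade Certificate required.
Art. VI. years in business 22 ≥ 9; employees 73 > 56 → Commercial Permit required.
Art. VII. Annual Permit is not required → no effect.
Art. VIII. floor area 15,500 square feet < 16,400 square feet; offers live music → Annual Permit not required.
Art. IX. Large Premises Registration is required → Regulatory Permit also required.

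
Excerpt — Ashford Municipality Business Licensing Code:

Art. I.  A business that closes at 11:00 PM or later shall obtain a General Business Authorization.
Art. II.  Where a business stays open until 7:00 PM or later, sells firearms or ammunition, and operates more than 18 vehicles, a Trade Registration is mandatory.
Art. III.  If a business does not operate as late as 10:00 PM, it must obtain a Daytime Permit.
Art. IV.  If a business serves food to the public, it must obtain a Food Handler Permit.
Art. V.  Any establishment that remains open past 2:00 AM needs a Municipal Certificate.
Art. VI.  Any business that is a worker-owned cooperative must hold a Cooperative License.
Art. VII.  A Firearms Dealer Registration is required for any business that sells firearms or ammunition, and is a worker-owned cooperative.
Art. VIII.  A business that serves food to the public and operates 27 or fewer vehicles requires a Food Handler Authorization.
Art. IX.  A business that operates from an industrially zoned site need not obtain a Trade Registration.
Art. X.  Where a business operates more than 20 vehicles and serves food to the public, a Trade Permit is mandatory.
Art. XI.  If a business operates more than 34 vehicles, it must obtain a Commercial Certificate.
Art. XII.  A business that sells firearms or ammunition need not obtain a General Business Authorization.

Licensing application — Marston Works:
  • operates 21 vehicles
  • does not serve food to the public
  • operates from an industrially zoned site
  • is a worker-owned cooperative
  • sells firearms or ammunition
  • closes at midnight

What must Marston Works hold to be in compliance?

Cooperative License, Firearms Dealer Registration

Art. I. closes midnight, after 11:00 PM → General Business Authorization required.
Art. II. closes midnight, after 7:00 PM; sells firearms or ammunition; vehicles 21 > 18 → Trade Registration required.
Art. III. closes midnight, after 10:00 PM → Daytime Permit not required.
Art. IV. does not serve food to the public → Food Handler Permit not required.
Art. V. closes midnight, at/before 2:00 AM → Municipal Certificate not required.
Art. VI. is a worker-owned cooperative → Cooperative License required.
Art. VII. sells firearms or ammunition; is a worker-owned cooperative → Firearms Dealer Registration required.
Art. VIII. does not serve food to the public; vehicles 21 ≤ 27 → Food Handler Authorization not required.
Art. IX. operates from an industrially zoned site → exempt from Trade Registration.
Art. X. vehicles 21 > 20; does not serve food to the public → Trade Permit not required.
Art. XI. vehicles 21 ≤ 34 → Commercial Certificate not required.
Art. XII. sells firearms or ammunition → exempt from General Business Authorization.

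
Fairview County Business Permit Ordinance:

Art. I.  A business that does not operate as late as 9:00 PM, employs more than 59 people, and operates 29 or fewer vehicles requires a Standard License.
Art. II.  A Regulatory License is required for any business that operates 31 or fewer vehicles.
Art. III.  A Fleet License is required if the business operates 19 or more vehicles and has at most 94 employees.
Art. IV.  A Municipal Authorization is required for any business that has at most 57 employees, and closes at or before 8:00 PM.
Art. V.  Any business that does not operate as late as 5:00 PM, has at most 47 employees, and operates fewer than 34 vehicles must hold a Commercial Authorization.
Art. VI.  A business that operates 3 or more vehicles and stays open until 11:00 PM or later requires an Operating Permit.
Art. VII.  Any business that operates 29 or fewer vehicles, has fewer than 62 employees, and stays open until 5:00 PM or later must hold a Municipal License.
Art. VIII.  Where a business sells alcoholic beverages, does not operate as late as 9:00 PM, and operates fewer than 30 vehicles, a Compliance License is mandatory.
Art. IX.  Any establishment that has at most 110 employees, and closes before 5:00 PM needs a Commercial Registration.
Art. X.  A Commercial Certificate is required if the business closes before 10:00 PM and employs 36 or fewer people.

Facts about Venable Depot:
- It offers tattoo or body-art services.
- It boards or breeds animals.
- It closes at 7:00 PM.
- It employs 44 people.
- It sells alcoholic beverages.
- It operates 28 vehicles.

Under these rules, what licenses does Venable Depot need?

Art. I. closes 7:00 PM, at/before 9:00 PM; employees 44 ≤ 59; vehicles 28 ≤ 29 → Standard License not required.
Art. II. vehicles 28 ≤ 31 → Regulatory License required.
Art. III. vehicles 28 ≥ 19; employees 44 ≤ 94 → Fleet License required.
Art. IV. employees 44 ≤ 57; closes 7:00 PM, at/before 8:00 PM → Municipal Authorization required.
Art. V. closes 7:00 PM, after 5:00 PM; employees 44 ≤ 47; vehicles 28 < 34 → Commercial Authorization not required.
Art. VI. vehicles 28 ≥ 3; closes 7:00 PM, at/before 11:00 PM → Operating Permit not required.
Art. VII. vehicles 28 ≤ 29; employees 44 < 62; closes 7:00 PM, after 5:00 PM → Municipal License required.
Art. VIII. sells alcoholic beverages; closes 7:00 PM, at/before 9:00 PM; vehicles 28 < 30 → Compliance License required.
Art. IX. employees 44 ≤ 110; closes 7:00 PM, after 5:00 PM → Commercial Registration not required.
Art. X. closes 7:00 PM, at/before 10:00 PM; employees 44 > 36 → Commercial Certificate not required.

Compliance License, Fleet License, Municipal Authorization, Municipal License, Regulatory License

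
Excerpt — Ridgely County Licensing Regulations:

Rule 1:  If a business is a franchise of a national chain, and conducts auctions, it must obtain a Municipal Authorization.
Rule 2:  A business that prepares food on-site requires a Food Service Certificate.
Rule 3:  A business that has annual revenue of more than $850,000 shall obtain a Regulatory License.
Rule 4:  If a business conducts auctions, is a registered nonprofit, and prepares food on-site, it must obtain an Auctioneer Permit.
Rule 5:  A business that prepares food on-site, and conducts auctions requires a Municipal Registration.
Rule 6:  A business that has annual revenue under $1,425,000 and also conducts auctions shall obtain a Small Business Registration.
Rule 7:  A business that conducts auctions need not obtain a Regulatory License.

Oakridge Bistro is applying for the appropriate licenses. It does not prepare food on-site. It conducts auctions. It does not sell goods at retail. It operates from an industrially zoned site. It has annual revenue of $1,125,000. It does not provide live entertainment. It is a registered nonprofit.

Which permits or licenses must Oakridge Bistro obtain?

Rule 1: is a registered nonprofit (not: is a franchise of a national chain); conducts auctions → Municipal Authorization not required.
Rule 2: does not prepare food on-site → Food Service Certificate not required.
Rule 3: revenue $1,125,000 > $850,000 → Regulatory License required.
Rule 4: conducts auctions; is a registered nonprofit; does not prepare food on-site → Auctioneer Permit not required.
Rule 5: does not prepare food on-site; conducts auctions → Municipal Registration not required.
Rule 6: revenue $1,125,000 < $1,425,000; conducts auctions → Small Business Registration required.
Rule 7: conducts auctions → exempt from Regulatory License.

Small Business Registration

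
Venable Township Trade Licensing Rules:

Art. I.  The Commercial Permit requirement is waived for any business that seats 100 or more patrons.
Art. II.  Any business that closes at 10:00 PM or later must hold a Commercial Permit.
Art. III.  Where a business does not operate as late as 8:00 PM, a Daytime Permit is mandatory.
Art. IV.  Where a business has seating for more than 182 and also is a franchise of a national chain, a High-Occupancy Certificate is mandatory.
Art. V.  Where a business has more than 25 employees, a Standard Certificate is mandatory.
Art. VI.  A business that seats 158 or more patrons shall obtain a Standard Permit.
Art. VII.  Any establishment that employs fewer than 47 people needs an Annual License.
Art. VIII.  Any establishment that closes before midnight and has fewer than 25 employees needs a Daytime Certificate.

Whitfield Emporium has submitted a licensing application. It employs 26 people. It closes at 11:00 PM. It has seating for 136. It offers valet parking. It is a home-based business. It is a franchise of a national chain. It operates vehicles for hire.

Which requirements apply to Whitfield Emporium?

Annual License, Standard Certificate

Art. I. seating 136 ≥ 100 → exempt from Commercial Permit.
Art. II. closes 11:00 PM, after 10:00 PM → Commercial Permit required.
Art. III. closes 11:00 PM, after 8:00 PM → Daytime Permit not required.
Art. IV. seating 136 ≤ 182; is a franchise of a national chain → High-Occupancy Certificate not required.
Art. V. employees 26 > 25 → Standard Certificate required.
Art. VI. seating 136 < 158 → Standard Permit not required.
Art. VII. employees 26 < 47 → Annual License required.
Art. VIII. closes 11:00 PM, at/before midnight; employees 26 ≥ 25 → Daytime Certificate not required.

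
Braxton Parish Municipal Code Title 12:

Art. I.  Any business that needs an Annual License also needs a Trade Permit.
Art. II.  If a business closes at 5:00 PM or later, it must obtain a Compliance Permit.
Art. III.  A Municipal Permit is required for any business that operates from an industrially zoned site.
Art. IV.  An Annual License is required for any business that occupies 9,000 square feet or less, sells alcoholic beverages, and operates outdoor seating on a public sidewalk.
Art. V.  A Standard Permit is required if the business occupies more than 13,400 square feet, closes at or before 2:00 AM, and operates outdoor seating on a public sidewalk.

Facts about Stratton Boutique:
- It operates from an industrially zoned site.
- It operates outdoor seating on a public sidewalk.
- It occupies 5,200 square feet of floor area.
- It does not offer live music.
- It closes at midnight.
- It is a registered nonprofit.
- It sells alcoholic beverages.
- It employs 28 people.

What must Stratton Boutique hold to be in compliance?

Art. I. Annual License is required → Trade Permit also required.
Art. II. closes midnight, after 5:00 PM → Compliance Permit required.
Art. III. operates from an industrially zoned site → Municipal Permit required.
Art. IV. floor area 5,200 square feet ≤ 9,000 square feet; sells alcoholic beverages; operates outdoor seating on a public sidewalk → Annual License required.
Art. V. floor area 5,200 square feet ≤ 13,400 square feet; closes midnight, at/before 2:00 AM; operates outdoor seating on a public sidewalk → Standard Permit not required.

Annual License, Compliance Permit, Municipal Permit, Trade Permit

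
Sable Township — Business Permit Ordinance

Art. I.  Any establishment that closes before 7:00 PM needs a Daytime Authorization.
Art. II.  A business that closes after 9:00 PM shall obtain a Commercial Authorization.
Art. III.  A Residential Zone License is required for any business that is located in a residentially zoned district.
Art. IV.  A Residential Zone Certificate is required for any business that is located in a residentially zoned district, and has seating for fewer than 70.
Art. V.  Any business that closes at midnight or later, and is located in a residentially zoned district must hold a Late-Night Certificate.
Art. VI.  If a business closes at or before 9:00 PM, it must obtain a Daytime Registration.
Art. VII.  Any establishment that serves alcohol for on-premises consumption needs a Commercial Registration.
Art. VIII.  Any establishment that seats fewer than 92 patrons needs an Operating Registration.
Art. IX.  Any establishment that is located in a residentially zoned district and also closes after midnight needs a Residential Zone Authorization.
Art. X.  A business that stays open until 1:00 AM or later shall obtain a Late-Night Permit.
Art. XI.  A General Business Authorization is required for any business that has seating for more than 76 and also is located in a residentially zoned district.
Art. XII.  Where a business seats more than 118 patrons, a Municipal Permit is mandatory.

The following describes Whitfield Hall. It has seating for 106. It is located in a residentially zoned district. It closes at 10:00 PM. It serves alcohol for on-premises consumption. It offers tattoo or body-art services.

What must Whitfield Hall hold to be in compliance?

Commercial Authorization, Commercial Registration, General Business Authorization, Residential Zone License

Art. I. closes 10:00 PM, after 7:00 PM → Daytime Authorization not required.
Art. II. closes 10:00 PM, after 9:00 PM → Commercial Authorization required.
Art. III. is located in a residentially zoned district → Residential Zone License required.
Art. IV. is located in a residentially zoned district; seating 106 ≥ 70 → Residential Zone Certificate not required.
Art. V. closes 10:00 PM, at/before midnight; is located in a residentially zoned district → Late-Night Certificate not required.
Art. VI. closes 10:00 PM, after 9:00 PM → Daytime Registration not required.
Art. VII. serves alcohol for on-premises consumption → Commercial Registration required.
Art. VIII. seating 106 ≥ 92 → Operating Registration not required.
Art. IX. is located in a residentially zoned district; closes 10:00 PM, at/before midnight → Residential Zone Authorization not required.
Art. X. closes 10:00 PM, at/before 1:00 AM → Late-Night Permit not required.
Art. XI. seating 106 > 76; is located in a residentially zoned district → General Business Authorization required.
Art. XII. seating 106 ≤ 118 → Municipal Permit not required.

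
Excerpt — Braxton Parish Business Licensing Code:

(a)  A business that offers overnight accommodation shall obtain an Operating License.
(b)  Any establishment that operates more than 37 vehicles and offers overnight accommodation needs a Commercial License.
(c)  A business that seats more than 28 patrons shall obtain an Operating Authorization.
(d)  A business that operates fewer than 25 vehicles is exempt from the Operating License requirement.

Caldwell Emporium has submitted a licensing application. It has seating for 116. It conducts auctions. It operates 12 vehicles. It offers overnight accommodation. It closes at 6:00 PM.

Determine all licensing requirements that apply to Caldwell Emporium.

(a) offers overnight accommodation → Operating License required.
(b) vehicles 12 ≤ 37; offers overnight accommodation → Commercial License not required.
(c) seating 116 > 28 → Operating Authorization required.
(d) vehicles 12 < 25 → exempt from Operating License.

Operating Authorization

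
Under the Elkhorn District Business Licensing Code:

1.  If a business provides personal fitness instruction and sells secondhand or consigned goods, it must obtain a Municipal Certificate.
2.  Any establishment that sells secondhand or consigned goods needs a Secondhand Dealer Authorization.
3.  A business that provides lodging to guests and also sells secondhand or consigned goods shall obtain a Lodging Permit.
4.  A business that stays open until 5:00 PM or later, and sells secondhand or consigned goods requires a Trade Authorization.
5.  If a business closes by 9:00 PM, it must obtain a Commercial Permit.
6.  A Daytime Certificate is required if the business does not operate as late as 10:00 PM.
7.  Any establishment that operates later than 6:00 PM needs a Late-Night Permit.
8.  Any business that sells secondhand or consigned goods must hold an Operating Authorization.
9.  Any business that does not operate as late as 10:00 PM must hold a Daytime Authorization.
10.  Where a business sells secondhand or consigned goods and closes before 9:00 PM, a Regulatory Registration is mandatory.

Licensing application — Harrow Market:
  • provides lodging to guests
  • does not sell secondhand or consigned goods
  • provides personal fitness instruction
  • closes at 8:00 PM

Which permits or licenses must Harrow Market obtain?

1. provides personal fitness instruction; does not sell secondhand or consigned goods → Municipal Certificate not required.
2. does not sell secondhand or consigned goods → Secondhand Dealer Authorization not required.
3. provides lodging to guests; does not sell secondhand or consigned goods → Lodging Permit not required.
4. closes 8:00 PM, after 5:00 PM; does not sell secondhand or consigned goods → Trade Authorization not required.
5. closes 8:00 PM, at/before 9:00 PM → Commercial Permit required.
6. closes 8:00 PM, at/before 10:00 PM → Daytime Certificate required.
7. closes 8:00 PM, after 6:00 PM → Late-Night Permit required.
8. does not sell secondhand or consigned goods → Operating Authorization not required.
9. closes 8:00 PM, at/before 10:00 PM → Daytime Authorization required.
10. does not sell secondhand or consigned goods; closes 8:00 PM, at/before 9:00 PM → Regulatory Registration not required.

Commercial Permit, Daytime Authorization, Daytime Certificate, Late-Night Permit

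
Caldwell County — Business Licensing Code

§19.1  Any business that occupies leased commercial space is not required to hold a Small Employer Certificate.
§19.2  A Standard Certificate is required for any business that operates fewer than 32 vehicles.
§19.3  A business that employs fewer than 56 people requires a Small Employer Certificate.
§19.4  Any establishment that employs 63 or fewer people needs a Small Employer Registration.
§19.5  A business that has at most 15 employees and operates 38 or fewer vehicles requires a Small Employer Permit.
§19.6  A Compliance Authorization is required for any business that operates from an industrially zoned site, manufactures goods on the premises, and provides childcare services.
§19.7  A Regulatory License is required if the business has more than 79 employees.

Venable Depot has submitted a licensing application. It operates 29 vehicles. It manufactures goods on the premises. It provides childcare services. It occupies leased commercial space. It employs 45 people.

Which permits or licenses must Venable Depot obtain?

Small Employer Registration, Standard Certificate

§19.1 occupies leased commercial space → exempt from Small Employer Certificate.
§19.2 vehicles 29 < 32 → Standard Certificate required.
§19.3 employees 45 < 56 → Small Employer Certificate required.
§19.4 employees 45 ≤ 63 → Small Employer Registration required.
§19.5 employees 45 > 15; vehicles 29 ≤ 38 → Small Employer Permit not required.
§19.6 occupies leased commercial space (not: operates from an industrially zoned site); manufactures goods on the premises; provides childcare services → Compliance Authorization not required.
§19.7 employees 45 ≤ 79 → Regulatory License not required.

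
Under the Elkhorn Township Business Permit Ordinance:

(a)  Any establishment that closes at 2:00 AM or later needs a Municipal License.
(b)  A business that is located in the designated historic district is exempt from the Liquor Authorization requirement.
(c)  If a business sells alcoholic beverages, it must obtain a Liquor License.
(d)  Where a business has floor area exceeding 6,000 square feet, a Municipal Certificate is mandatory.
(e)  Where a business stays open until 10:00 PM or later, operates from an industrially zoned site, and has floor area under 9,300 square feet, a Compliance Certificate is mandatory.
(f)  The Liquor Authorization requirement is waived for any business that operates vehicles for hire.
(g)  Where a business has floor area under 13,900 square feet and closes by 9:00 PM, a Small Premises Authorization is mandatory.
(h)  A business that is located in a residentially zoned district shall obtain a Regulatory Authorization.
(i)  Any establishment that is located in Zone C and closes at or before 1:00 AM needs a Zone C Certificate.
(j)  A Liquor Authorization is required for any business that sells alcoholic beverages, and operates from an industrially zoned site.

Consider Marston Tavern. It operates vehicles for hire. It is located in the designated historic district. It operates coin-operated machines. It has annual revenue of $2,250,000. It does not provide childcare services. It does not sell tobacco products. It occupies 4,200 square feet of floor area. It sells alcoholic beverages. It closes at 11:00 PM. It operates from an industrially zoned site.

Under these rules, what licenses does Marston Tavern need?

Compliance Certificate, Liquor License

(a) closes 11:00 PM, at/before 2:00 AM → Municipal License not required.
(b) is located in the designated historic district → exempt from Liquor Authorization.
(c) sells alcoholic beverages → Liquor License required.
(d) floor area 4,200 square feet ≤ 6,000 square feet → Municipal Certificate not required.
(e) closes 11:00 PM, after 10:00 PM; operates from an industrially zoned site; floor area 4,200 square feet < 9,300 square feet → Compliance Certificate required.
(f) operates vehicles for hire → exempt from Liquor Authorization.
(g) floor area 4,200 square feet < 13,900 square feet; closes 11:00 PM, after 9:00 PM → Small Premises Authorization not required.
(h) is located in the designated historic district (not: is located in a residentially zoned district) → Regulatory Authorization not required.
(i) is located in the designated historic district (not: is located in Zone C); closes 11:00 PM, at/before 1:00 AM → Zone C Certificate not required.
(j) sells alcoholic beverages; operates from an industrially zoned site → Liquor Authorization required.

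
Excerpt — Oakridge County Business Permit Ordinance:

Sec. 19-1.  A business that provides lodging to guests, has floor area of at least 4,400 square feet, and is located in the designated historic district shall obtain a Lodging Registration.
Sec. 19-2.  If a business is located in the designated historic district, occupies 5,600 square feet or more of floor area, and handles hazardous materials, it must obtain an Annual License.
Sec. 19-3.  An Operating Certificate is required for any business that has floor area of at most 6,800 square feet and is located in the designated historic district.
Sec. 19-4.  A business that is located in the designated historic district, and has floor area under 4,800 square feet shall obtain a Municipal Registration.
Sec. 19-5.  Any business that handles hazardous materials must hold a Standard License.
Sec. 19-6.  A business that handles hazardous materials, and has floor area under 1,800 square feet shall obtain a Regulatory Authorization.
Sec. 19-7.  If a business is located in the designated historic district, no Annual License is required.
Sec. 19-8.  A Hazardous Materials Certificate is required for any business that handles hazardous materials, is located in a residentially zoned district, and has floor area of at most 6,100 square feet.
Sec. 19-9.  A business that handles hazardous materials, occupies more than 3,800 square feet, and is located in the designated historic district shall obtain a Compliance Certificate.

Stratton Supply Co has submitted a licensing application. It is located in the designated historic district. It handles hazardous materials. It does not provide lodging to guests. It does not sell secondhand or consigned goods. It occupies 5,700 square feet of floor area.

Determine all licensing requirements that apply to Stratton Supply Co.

Compliance Certificate, Operating Certificate, Standard License

Sec. 19-1. does not provide lodging to guests; floor area 5,700 square feet ≥ 4,400 square feet; is located in the designated historic district → Lodging Registration not required.
Sec. 19-2. is located in the designated historic district; floor area 5,700 square feet ≥ 5,600 square feet; handles hazardous materials → Annual License required.
Sec. 19-3. floor area 5,700 square feet ≤ 6,800 square feet; is located in the designated historic district → Operating Certificate required.
Sec. 19-4. is located in the designated historic district; floor area 5,700 square feet ≥ 4,800 square feet → Municipal Registration not required.
Sec. 19-5. handles hazardous materials → Standard License required.
Sec. 19-6. handles hazardous materials; floor area 5,700 square feet ≥ 1,800 square feet → Regulatory Authorization not required.
Sec. 19-7. is located in the designated historic district → exempt from Annual License.
Sec. 19-8. handles hazardous materials; is located in the designated historic district (not: is located in a residentially zoned district); floor area 5,700 square feet ≤ 6,100 square feet → Hazardous Materials Certificate not required.
Sec. 19-9. handles hazardous materials; floor area 5,700 square feet > 3,800 square feet; is located in the designated historic district → Compliance Certificate required.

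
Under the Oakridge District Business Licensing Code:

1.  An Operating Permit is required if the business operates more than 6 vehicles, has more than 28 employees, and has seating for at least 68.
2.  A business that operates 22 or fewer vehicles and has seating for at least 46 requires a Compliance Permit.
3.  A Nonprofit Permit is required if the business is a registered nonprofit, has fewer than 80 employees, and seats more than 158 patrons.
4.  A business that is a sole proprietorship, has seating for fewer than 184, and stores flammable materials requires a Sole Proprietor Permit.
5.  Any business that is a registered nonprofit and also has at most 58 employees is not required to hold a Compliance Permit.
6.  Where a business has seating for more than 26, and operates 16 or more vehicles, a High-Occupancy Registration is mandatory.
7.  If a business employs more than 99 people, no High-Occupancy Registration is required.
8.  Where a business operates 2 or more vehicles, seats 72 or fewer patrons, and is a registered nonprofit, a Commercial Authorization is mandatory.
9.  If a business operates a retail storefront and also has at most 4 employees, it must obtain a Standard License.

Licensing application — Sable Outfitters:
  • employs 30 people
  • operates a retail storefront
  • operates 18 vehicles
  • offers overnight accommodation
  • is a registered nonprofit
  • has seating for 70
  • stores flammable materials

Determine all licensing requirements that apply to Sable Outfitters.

1. vehicles 18 > 6; employees 30 > 28; seating 70 ≥ 68 → Operating Permit required.
2. vehicles 18 ≤ 22; seating 70 ≥ 46 → Compliance Permit required.
3. is a registered nonprofit; employees 30 < 80; seating 70 ≤ 158 → Nonprofit Permit not required.
4. is a registered nonprofit (not: is a sole proprietorship); seating 70 < 184; stores flammable materials → Sole Proprietor Permit not required.
5. is a registered nonprofit; employees 30 ≤ 58 → exempt from Compliance Permit.
6. seating 70 > 26; vehicles 18 ≥ 16 → High-Occupancy Registration required.
7. employees 30 ≤ 99 → High-Occupancy Registration exemption does not apply.
8. vehicles 18 ≥ 2; seating 70 ≤ 72; is a registered nonprofit → Commercial Authorization required.
9. operates a retail storefront; employees 30 > 4 → Standard License not required.

Commercial Authorization, High-Occupancy Registration, Operating Permit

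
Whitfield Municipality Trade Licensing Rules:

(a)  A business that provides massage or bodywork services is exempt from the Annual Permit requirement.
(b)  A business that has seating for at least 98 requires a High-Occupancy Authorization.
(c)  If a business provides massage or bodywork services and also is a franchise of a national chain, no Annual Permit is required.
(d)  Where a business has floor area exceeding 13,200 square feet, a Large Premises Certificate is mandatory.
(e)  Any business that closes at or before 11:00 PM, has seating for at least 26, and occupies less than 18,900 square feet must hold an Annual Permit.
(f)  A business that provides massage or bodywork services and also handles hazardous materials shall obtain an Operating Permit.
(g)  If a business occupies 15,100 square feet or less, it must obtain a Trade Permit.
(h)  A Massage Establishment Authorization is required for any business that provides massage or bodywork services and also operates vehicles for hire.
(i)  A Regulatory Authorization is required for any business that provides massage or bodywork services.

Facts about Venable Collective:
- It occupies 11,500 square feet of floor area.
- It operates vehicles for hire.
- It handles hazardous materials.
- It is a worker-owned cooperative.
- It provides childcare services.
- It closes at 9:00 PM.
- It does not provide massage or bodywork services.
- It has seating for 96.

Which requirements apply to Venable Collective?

(a) does not provide massage or bodywork services → Annual Permit exemption does not apply.
(b) seating 96 < 98 → High-Occupancy Authorization not required.
(c) does not provide massage or bodywork services; is a worker-owned cooperative (not: is a franchise of a national chain) → Annual Permit exemption does not apply.
(d) floor area 11,500 square feet ≤ 13,200 square feet → Large Premises Certificate not required.
(e) closes 9:00 PM, at/before 11:00 PM; seating 96 ≥ 26; floor area 11,500 square feet < 18,900 square feet → Annual Permit required.
(f) does not provide massage or bodywork services; handles hazardous materials → Operating Permit not required.
(g) floor area 11,500 square feet ≤ 15,100 square feet → Trade Permit required.
(h) does not provide massage or bodywork services; operates vehicles for hire → Massage Establishment Authorization not required.
(i) does not provide massage or bodywork services → Regulatory Authorization not required.

Annual Permit, Trade Permit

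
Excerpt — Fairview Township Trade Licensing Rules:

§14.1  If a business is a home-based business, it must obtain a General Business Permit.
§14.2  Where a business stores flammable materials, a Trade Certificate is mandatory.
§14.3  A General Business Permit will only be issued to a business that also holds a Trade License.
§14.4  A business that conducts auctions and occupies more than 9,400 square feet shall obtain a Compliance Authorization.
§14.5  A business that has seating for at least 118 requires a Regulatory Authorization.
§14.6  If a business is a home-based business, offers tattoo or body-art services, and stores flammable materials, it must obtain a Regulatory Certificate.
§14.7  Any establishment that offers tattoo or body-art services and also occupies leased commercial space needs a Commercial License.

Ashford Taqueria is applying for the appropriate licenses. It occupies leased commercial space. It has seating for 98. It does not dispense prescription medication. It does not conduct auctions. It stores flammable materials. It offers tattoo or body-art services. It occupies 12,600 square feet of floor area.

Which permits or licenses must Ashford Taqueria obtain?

§14.1 occupies leased commercial space (not: is a home-based business) → General Business Permit not required.
§14.2 stores flammable materials → Trade Certificate required.
§14.3 General Business Permit is not required → no effect.
§14.4 does not conduct auctions; floor area 12,600 square feet > 9,400 square feet → Compliance Authorization not required.
§14.5 seating 98 < 118 → Regulatory Authorization not required.
§14.6 occupies leased commercial space (not: is a home-based business); offers tattoo or body-art services; stores flammable materials → Regulatory Certificate not required.
§14.7 offers tattoo or body-art services; occupies leased commercial space → Commercial License required.

Commercial License, Trade Certificate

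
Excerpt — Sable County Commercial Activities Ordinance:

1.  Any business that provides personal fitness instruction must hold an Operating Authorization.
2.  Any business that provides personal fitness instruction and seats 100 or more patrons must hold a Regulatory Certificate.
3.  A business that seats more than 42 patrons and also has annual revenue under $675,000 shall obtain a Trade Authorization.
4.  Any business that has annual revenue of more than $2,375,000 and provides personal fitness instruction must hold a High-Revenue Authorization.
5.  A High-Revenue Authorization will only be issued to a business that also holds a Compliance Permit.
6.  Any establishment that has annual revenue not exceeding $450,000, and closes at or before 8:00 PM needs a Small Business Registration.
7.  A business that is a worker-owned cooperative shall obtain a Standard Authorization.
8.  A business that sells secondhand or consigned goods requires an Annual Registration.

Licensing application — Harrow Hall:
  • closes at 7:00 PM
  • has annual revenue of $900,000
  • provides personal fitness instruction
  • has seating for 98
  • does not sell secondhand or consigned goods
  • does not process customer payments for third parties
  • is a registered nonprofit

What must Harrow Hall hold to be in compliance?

1. provides personal fitness instruction → Operating Authorization required.
2. provides personal fitness instruction; seating 98 < 100 → Regulatory Certificate not required.
3. seating 98 > 42; revenue $900,000 ≥ $675,000 → Trade Authorization not required.
4. revenue $900,000 ≤ $2,375,000; provides personal fitness instruction → High-Revenue Authorization not required.
5. High-Revenue Authorization is not required → no effect.
6. revenue $900,000 > $450,000; closes 7:00 PM, at/before 8:00 PM → Small Business Registration not required.
7. is a registered nonprofit (not: is a worker-owned cooperative) → Standard Authorization not required.
8. does not sell secondhand or consigned goods → Annual Registration not required.

Operating Authorization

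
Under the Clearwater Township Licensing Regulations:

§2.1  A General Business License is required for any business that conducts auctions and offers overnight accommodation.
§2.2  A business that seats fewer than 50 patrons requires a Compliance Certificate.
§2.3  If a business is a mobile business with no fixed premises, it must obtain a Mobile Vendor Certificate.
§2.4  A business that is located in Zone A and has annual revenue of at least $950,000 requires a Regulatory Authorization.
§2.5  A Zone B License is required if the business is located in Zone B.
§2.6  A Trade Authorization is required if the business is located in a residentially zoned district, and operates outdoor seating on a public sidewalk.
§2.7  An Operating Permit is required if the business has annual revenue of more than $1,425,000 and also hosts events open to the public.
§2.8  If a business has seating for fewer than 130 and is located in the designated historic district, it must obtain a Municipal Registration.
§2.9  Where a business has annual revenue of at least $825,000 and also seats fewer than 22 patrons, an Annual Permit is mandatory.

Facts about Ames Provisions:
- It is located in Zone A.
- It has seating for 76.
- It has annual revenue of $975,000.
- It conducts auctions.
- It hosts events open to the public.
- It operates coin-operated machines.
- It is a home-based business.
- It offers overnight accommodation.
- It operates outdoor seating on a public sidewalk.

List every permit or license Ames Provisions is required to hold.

§2.1 conducts auctions; offers overnight accommodation → General Business License required.
§2.2 seating 76 ≥ 50 → Compliance Certificate not required.
§2.3 is a home-based business (not: is a mobile business with no fixed premises) → Mobile Vendor Certificate not required.
§2.4 is located in Zone A; revenue $975,000 ≥ $950,000 → Regulatory Authorization required.
§2.5 is located in Zone A (not: is located in Zone B) → Zone B License not required.
§2.6 is located in Zone A (not: is located in a residentially zoned district); operates outdoor seating on a public sidewalk → Trade Authorization not required.
§2.7 revenue $975,000 ≤ $1,425,000; hosts events open to the public → Operating Permit not required.
§2.8 seating 76 < 130; is located in Zone A (not: is located in the designated historic district) → Municipal Registration not required.
§2.9 revenue $975,000 ≥ $825,000; seating 76 ≥ 22 → Annual Permit not required.

General Business License, Regulatory Authorization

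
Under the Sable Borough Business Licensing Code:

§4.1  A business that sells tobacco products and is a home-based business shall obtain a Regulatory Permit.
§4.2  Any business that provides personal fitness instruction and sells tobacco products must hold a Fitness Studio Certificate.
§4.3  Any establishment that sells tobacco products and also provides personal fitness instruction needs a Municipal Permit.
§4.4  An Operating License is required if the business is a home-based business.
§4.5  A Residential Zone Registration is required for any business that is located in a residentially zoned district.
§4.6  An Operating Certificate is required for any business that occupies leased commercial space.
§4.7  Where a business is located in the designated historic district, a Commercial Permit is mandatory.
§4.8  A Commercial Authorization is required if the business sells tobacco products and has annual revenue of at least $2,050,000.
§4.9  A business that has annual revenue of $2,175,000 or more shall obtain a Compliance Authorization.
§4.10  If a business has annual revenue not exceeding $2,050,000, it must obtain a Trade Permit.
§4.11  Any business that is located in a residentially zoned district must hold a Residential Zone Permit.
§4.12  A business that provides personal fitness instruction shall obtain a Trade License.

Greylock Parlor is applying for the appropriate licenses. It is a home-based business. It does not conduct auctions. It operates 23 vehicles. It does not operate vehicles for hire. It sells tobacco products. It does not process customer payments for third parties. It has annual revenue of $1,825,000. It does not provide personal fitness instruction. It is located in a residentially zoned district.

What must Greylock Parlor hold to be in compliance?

Operating License, Regulatory Permit, Residential Zone Permit, Residential Zone Registration, Trade Permit

§4.1 sells tobacco products; is a home-based business → Regulatory Permit required.
§4.2 does not provide personal fitness instruction; sells tobacco products → Fitness Studio Certificate not required.
§4.3 sells tobacco products; does not provide personal fitness instruction → Municipal Permit not required.
§4.4 is a home-based business → Operating License required.
§4.5 is located in a residentially zoned district → Residential Zone Registration required.
§4.6 is a home-based business (not: occupies leased commercial space) → Operating Certificate not required.
§4.7 is located in a residentially zoned district (not: is located in the designated historic district) → Commercial Permit not required.
§4.8 sells tobacco products; revenue $1,825,000 < $2,050,000 → Commercial Authorization not required.
§4.9 revenue $1,825,000 < $2,175,000 → Compliance Authorization not required.
§4.10 revenue $1,825,000 ≤ $2,050,000 → Trade Permit required.
§4.11 is located in a residentially zoned district → Residential Zone Permit required.
§4.12 does not provide personal fitness instruction → Trade License not required.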